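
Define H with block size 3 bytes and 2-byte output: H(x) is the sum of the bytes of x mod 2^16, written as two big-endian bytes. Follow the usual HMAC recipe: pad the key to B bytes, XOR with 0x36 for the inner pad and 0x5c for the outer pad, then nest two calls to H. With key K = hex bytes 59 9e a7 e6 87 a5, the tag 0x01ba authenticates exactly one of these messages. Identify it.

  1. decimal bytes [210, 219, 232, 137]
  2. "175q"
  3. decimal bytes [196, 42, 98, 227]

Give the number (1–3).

Key hex bytes 59 9e a7 e6 87 a5 is 6 bytes > B = 3, so hash it first: H(key) = 03 b0, then zero-pad to 3 bytes: K' = 03 b0 00.
K' ⊕ ipad = 35 86 36; K' ⊕ opad = 5f ec 5c.
m1: inner = H(35 86 36 d2 db e8 89) = 04 0f; tag = H(5f ec 5c 04 0f) = 01ba ← matches
m2: inner = H(35 86 36 31 37 35 71) = 01 ff; tag = H(5f ec 5c 01 ff) = 02a7
m3: inner = H(35 86 36 c4 2a 62 e3) = 03 24; tag = H(5f ec 5c 03 24) = 01ce

1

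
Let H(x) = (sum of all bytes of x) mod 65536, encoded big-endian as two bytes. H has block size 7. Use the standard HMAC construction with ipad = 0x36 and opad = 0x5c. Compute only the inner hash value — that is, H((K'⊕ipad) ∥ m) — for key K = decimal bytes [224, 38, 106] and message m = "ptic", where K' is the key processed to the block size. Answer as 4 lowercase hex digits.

Key decimal bytes [224, 38, 106] = e0 26 6a is 3 bytes ≤ B = 7; zero-pad to 7 bytes: K' = e0 26 6a 00 00 00 00.
K' ⊕ ipad = d6 10 5c 36 36 36 36.
Inner input = d6 10 5c 36 36 36 36 ∥ 70 74 69 63.
Inner hash: sum = 214+16+92+54+54+54+54+112+116+105+99 = 970 → 03 ca.

03ca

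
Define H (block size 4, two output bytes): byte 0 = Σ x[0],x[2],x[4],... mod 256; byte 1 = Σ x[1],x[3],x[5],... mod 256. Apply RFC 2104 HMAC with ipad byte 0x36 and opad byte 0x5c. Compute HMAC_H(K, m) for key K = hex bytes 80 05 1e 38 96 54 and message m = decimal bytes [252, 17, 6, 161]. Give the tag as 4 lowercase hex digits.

Key hex bytes 80 05 1e 38 96 54 is 6 bytes > B = 4, so hash it first: H(key) = 34 91, then zero-pad to 4 bytes: K' = 34 91 00 00.
K' ⊕ ipad = 02 a7 36 36.  K' ⊕ opad = 68 cd 5c 5c.
Inner input = (K'⊕ipad) ∥ m = 02 a7 36 36 ∥ fc 11 06 a1.
Inner hash: even-index sum = 314 mod 256 = 58; odd-index sum = 399 mod 256 = 143 → 3a 8f.
Outer input = (K'⊕opad) ∥ inner = 68 cd 5c 5c ∥ 3a 8f.
Outer hash (tag): even-index sum = 254 mod 256 = 254; odd-index sum = 440 mod 256 = 184 → fe b8.

feb8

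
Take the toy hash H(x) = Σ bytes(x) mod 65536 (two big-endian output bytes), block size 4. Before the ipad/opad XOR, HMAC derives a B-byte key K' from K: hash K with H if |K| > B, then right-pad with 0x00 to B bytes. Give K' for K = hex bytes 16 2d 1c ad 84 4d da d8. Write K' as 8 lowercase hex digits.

|K| = 8 > B = 4, so first hash the key.
H(K): sum = 22+45+28+173+132+77+218+216 = 911 → 03 8f.
Zero-pad H(K) = 03 8f to 4 bytes: K' = 03 8f 00 00.

038f0000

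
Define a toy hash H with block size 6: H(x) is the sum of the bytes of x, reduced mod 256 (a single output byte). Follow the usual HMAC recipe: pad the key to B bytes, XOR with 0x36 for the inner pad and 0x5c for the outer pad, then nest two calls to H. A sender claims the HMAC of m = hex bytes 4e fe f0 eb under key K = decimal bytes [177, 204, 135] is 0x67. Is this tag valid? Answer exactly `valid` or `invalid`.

Key decimal bytes [177, 204, 135] = b1 cc 87 is 3 bytes ≤ B = 6; zero-pad to 6 bytes: K' = b1 cc 87 00 00 00.
K' ⊕ ipad = 87 fa b1 36 36 36; K' ⊕ opad = ed 90 db 5c 5c 5c.
Inner hash: sum = 135+250+177+54+54+54+78+254+240+235 = 1531; mod 256 = 251 → fb.
Outer hash (recomputed tag): sum = 237+144+219+92+92+92+251 = 1127; mod 256 = 103 → 67.
Recomputed tag = 67; claimed = 67 → match.

valid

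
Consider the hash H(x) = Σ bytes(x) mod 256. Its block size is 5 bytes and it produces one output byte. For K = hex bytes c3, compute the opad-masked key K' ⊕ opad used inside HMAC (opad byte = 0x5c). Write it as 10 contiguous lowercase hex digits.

Key hex bytes c3 is 1 byte ≤ B = 5; zero-pad to 5 bytes: K' = c3 00 00 00 00.
XOR each byte with 0x5c: c3⊕5c=9f, 00⊕5c=5c, 00⊕5c=5c, 00⊕5c=5c, 00⊕5c=5c.

9f5c5c5c5c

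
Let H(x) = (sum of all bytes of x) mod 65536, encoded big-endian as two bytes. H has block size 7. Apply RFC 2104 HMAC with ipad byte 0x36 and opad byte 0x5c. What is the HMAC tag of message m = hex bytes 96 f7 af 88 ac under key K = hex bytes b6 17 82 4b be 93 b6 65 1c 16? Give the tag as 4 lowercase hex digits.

034a

Key hex bytes b6 17 82 4b be 93 b6 65 1c 16 is 10 bytes > B = 7, so hash it first: H(key) = 04 38, then zero-pad to 7 bytes: K' = 04 38 00 00 00 00 00.
K' ⊕ ipad = 32 0e 36 36 36 36 36.  K' ⊕ opad = 58 64 5c 5c 5c 5c 5c.
Inner input = (K'⊕ipad) ∥ m = 32 0e 36 36 36 36 36 ∥ 96 f7 af 88 ac.
Inner hash: sum = 50+14+54+54+54+54+54+150+247+175+136+172 = 1214 → 04 be.
Outer input = (K'⊕opad) ∥ inner = 58 64 5c 5c 5c 5c 5c ∥ 04 be.
Outer hash (tag): sum = 88+100+92+92+92+92+92+4+190 = 842 → 03 4a.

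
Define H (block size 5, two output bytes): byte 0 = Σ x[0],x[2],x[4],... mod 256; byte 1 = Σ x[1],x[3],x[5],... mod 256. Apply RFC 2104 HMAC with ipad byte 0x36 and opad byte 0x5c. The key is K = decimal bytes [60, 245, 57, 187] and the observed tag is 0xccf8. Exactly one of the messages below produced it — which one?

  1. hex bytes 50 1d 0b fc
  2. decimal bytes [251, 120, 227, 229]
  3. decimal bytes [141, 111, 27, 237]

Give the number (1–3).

1

Key decimal bytes [60, 245, 57, 187] = 3c f5 39 bb is 4 bytes ≤ B = 5; zero-pad to 5 bytes: K' = 3c f5 39 bb 00.
K' ⊕ ipad = 0a c3 0f 8d 36; K' ⊕ opad = 60 a9 65 e7 5c.
m1: inner = H(0a c3 0f 8d 36 50 1d 0b fc) = 68 ab; tag = H(60 a9 65 e7 5c 68 ab) = ccf8 ← matches
m2: inner = H(0a c3 0f 8d 36 fb 78 e3 e5) = ac 2e; tag = H(60 a9 65 e7 5c ac 2e) = 4f3c
m3: inner = H(0a c3 0f 8d 36 8d 6f 1b ed) = ab f8; tag = H(60 a9 65 e7 5c ab f8) = 193b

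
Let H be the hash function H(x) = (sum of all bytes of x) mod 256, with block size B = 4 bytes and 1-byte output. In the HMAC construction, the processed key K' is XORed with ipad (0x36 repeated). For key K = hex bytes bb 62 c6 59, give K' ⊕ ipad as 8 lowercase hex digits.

Key hex bytes bb 62 c6 59 is exactly B = 4 bytes: K' = bb 62 c6 59.
XOR each byte with 0x36: bb⊕36=8d, 62⊕36=54, c6⊕36=f0, 59⊕36=6f.

8d54f06f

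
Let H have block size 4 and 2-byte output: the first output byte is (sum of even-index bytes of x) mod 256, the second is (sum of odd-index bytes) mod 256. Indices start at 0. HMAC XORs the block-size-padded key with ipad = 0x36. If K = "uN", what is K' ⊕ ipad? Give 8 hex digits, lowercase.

43783636

Key "uN" = 75 4e is 2 bytes ≤ B = 4; zero-pad to 4 bytes: K' = 75 4e 00 00.
XOR each byte with 0x36: 75⊕36=43, 4e⊕36=78, 00⊕36=36, 00⊕36=36.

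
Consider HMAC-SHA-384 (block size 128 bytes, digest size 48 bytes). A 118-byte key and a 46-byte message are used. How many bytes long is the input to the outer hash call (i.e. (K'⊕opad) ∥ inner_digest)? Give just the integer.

Key is 118 ≤ 128 bytes, zero-padded: |K'| = 128.
Outer input = (K'⊕opad) ∥ H(inner) → 128 + 48 = 176 bytes.

176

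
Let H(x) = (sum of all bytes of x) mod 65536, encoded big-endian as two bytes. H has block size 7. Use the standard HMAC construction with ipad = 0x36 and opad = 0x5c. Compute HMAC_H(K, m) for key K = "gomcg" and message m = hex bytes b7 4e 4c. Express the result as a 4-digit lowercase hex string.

023c

Key "gomcg" = 67 6f 6d 63 67 is 5 bytes ≤ B = 7; zero-pad to 7 bytes: K' = 67 6f 6d 63 67 00 00.
K' ⊕ ipad = 51 59 5b 55 51 36 36.  K' ⊕ opad = 3b 33 31 3f 3b 5c 5c.
Inner input = (K'⊕ipad) ∥ m = 51 59 5b 55 51 36 36 ∥ b7 4e 4c.
Inner hash: sum = 81+89+91+85+81+54+54+183+78+76 = 872 → 03 68.
Outer input = (K'⊕opad) ∥ inner = 3b 33 31 3f 3b 5c 5c ∥ 03 68.
Outer hash (tag): sum = 59+51+49+63+59+92+92+3+104 = 572 → 02 3c.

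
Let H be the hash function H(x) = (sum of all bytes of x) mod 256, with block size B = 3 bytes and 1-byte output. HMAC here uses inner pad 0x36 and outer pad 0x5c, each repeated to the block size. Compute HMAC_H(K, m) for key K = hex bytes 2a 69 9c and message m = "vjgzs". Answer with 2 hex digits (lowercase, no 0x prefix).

Key hex bytes 2a 69 9c is exactly B = 3 bytes: K' = 2a 69 9c.
K' ⊕ ipad = 1c 5f aa.  K' ⊕ opad = 76 35 c0.
Inner input = (K'⊕ipad) ∥ m = 1c 5f aa ∥ 76 6a 67 7a 73.
Inner hash: sum = 28+95+170+118+106+103+122+115 = 857; mod 256 = 89 → 59.
Outer input = (K'⊕opad) ∥ inner = 76 35 c0 ∥ 59.
Outer hash (tag): sum = 118+53+192+89 = 452; mod 256 = 196 → c4.

c4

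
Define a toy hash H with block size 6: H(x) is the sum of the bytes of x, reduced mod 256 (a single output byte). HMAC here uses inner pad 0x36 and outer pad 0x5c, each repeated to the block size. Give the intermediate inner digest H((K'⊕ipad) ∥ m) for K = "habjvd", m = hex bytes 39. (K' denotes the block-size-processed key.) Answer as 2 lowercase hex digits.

Key "habjvd" = 68 61 62 6a 76 64 is exactly B = 6 bytes: K' = 68 61 62 6a 76 64.
K' ⊕ ipad = 5e 57 54 5c 40 52.
Inner input = 5e 57 54 5c 40 52 ∥ 39.
Inner hash: sum = 94+87+84+92+64+82+57 = 560; mod 256 = 48 → 30.

30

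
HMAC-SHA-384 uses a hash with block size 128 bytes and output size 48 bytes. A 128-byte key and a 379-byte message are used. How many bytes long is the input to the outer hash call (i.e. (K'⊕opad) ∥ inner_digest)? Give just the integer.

Key is 128 ≤ 128 bytes, zero-padded: |K'| = 128.
Outer input = (K'⊕opad) ∥ H(inner) → 128 + 48 = 176 bytes.

176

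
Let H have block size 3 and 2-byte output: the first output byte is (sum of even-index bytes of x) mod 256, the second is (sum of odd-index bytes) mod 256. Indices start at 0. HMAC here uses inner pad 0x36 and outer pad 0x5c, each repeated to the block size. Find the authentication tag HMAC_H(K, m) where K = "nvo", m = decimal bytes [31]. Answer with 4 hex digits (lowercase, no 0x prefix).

c4db

Key "nvo" = 6e 76 6f is exactly B = 3 bytes: K' = 6e 76 6f.
K' ⊕ ipad = 58 40 59.  K' ⊕ opad = 32 2a 33.
Inner input = (K'⊕ipad) ∥ m = 58 40 59 ∥ 1f.
Inner hash: even-index sum = 177 mod 256 = 177; odd-index sum = 95 mod 256 = 95 → b1 5f.
Outer input = (K'⊕opad) ∥ inner = 32 2a 33 ∥ b1 5f.
Outer hash (tag): even-index sum = 196 mod 256 = 196; odd-index sum = 219 mod 256 = 219 → c4 db.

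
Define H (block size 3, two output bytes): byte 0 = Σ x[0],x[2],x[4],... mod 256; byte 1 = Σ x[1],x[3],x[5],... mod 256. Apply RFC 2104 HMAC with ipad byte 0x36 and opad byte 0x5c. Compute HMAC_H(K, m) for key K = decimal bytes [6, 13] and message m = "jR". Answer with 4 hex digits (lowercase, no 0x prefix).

5b09

Key decimal bytes [6, 13] = 06 0d is 2 bytes ≤ B = 3; zero-pad to 3 bytes: K' = 06 0d 00.
K' ⊕ ipad = 30 3b 36.  K' ⊕ opad = 5a 51 5c.
Inner input = (K'⊕ipad) ∥ m = 30 3b 36 ∥ 6a 52.
Inner hash: even-index sum = 184 mod 256 = 184; odd-index sum = 165 mod 256 = 165 → b8 a5.
Outer input = (K'⊕opad) ∥ inner = 5a 51 5c ∥ b8 a5.
Outer hash (tag): even-index sum = 347 mod 256 = 91; odd-index sum = 265 mod 256 = 9 → 5b 09.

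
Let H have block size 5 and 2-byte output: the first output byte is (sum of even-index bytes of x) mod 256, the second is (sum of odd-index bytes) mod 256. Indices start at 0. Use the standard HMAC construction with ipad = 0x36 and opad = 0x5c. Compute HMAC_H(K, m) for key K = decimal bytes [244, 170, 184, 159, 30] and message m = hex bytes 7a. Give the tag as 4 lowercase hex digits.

8d31

Key decimal bytes [244, 170, 184, 159, 30] = f4 aa b8 9f 1e is exactly B = 5 bytes: K' = f4 aa b8 9f 1e.
K' ⊕ ipad = c2 9c 8e a9 28.  K' ⊕ opad = a8 f6 e4 c3 42.
Inner input = (K'⊕ipad) ∥ m = c2 9c 8e a9 28 ∥ 7a.
Inner hash: even-index sum = 376 mod 256 = 120; odd-index sum = 447 mod 256 = 191 → 78 bf.
Outer input = (K'⊕opad) ∥ inner = a8 f6 e4 c3 42 ∥ 78 bf.
Outer hash (tag): even-index sum = 653 mod 256 = 141; odd-index sum = 561 mod 256 = 49 → 8d 31.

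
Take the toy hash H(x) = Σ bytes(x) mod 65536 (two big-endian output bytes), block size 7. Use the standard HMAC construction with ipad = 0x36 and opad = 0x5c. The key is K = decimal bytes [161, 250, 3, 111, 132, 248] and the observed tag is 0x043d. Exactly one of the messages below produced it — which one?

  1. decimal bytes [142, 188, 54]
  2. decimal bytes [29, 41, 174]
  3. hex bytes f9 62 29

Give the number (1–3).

Key decimal bytes [161, 250, 3, 111, 132, 248] = a1 fa 03 6f 84 f8 is 6 bytes ≤ B = 7; zero-pad to 7 bytes: K' = a1 fa 03 6f 84 f8 00.
K' ⊕ ipad = 97 cc 35 59 b2 ce 36; K' ⊕ opad = fd a6 5f 33 d8 a4 5c.
m1: inner = H(97 cc 35 59 b2 ce 36 8e bc 36) = 05 27; tag = H(fd a6 5f 33 d8 a4 5c 05 27) = 0439
m2: inner = H(97 cc 35 59 b2 ce 36 1d 29 ae) = 04 9b; tag = H(fd a6 5f 33 d8 a4 5c 04 9b) = 04ac
m3: inner = H(97 cc 35 59 b2 ce 36 f9 62 29) = 05 2b; tag = H(fd a6 5f 33 d8 a4 5c 05 2b) = 043d ← matches

3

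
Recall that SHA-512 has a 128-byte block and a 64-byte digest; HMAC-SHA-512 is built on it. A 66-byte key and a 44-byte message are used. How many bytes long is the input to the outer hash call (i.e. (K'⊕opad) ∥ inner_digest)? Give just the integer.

Key is 66 ≤ 128 bytes, zero-padded: |K'| = 128.
Outer input = (K'⊕opad) ∥ H(inner) → 128 + 64 = 192 bytes.

192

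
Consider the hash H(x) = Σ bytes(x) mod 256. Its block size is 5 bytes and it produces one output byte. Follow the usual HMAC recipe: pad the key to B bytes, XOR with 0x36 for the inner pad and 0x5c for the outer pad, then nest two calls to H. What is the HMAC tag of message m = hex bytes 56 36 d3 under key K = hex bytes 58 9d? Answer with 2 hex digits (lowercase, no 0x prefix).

Key hex bytes 58 9d is 2 bytes ≤ B = 5; zero-pad to 5 bytes: K' = 58 9d 00 00 00.
K' ⊕ ipad = 6e ab 36 36 36.  K' ⊕ opad = 04 c1 5c 5c 5c.
Inner input = (K'⊕ipad) ∥ m = 6e ab 36 36 36 ∥ 56 36 d3.
Inner hash: sum = 110+171+54+54+54+86+54+211 = 794; mod 256 = 26 → 1a.
Outer input = (K'⊕opad) ∥ inner = 04 c1 5c 5c 5c ∥ 1a.
Outer hash (tag): sum = 4+193+92+92+92+26 = 499; mod 256 = 243 → f3.

f3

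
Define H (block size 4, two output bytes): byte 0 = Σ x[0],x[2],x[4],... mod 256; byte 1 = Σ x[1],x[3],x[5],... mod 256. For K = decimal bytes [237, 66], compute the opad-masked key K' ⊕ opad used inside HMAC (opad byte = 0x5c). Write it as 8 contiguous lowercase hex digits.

Key decimal bytes [237, 66] = ed 42 is 2 bytes ≤ B = 4; zero-pad to 4 bytes: K' = ed 42 00 00.
XOR each byte with 0x5c: ed⊕5c=b1, 42⊕5c=1e, 00⊕5c=5c, 00⊕5c=5c.

b11e5c5c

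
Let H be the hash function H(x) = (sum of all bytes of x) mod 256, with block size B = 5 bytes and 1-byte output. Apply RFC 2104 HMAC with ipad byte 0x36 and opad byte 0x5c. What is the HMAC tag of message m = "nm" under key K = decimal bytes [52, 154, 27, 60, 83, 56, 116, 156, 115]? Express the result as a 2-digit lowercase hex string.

97

Key decimal bytes [52, 154, 27, 60, 83, 56, 116, 156, 115] = 34 9a 1b 3c 53 38 74 9c 73 is 9 bytes > B = 5, so hash it first: H(key) = 33, then zero-pad to 5 bytes: K' = 33 00 00 00 00.
K' ⊕ ipad = 05 36 36 36 36.  K' ⊕ opad = 6f 5c 5c 5c 5c.
Inner input = (K'⊕ipad) ∥ m = 05 36 36 36 36 ∥ 6e 6d.
Inner hash: sum = 5+54+54+54+54+110+109 = 440; mod 256 = 184 → b8.
Outer input = (K'⊕opad) ∥ inner = 6f 5c 5c 5c 5c ∥ b8.
Outer hash (tag): sum = 111+92+92+92+92+184 = 663; mod 256 = 151 → 97.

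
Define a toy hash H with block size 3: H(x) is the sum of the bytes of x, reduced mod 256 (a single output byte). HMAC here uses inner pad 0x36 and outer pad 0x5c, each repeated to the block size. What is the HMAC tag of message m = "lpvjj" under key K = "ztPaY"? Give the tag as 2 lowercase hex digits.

bc

Key "ztPaY" = 7a 74 50 61 59 is 5 bytes > B = 3, so hash it first: H(key) = f8, then zero-pad to 3 bytes: K' = f8 00 00.
K' ⊕ ipad = ce 36 36.  K' ⊕ opad = a4 5c 5c.
Inner input = (K'⊕ipad) ∥ m = ce 36 36 ∥ 6c 70 76 6a 6a.
Inner hash: sum = 206+54+54+108+112+118+106+106 = 864; mod 256 = 96 → 60.
Outer input = (K'⊕opad) ∥ inner = a4 5c 5c ∥ 60.
Outer hash (tag): sum = 164+92+92+96 = 444; mod 256 = 188 → bc.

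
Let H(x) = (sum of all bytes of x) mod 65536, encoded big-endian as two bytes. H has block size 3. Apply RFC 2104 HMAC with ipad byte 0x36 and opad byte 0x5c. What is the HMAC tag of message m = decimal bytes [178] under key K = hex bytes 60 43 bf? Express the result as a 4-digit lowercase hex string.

0146

Key hex bytes 60 43 bf is exactly B = 3 bytes: K' = 60 43 bf.
K' ⊕ ipad = 56 75 89.  K' ⊕ opad = 3c 1f e3.
Inner input = (K'⊕ipad) ∥ m = 56 75 89 ∥ b2.
Inner hash: sum = 86+117+137+178 = 518 → 02 06.
Outer input = (K'⊕opad) ∥ inner = 3c 1f e3 ∥ 02 06.
Outer hash (tag): sum = 60+31+227+2+6 = 326 → 01 46.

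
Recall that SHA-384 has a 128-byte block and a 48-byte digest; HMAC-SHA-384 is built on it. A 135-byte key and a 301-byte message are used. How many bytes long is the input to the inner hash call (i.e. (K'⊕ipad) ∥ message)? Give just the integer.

Key is 135 > 128 bytes, so it is hashed to 48 bytes then zero-padded to 128: |K'| = 128.
Inner input = (K'⊕ipad) ∥ m → 128 + 301 = 429 bytes.

429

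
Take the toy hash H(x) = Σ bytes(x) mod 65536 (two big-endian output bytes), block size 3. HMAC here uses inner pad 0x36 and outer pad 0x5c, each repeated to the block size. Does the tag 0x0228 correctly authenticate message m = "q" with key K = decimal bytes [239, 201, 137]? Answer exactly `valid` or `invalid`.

Key decimal bytes [239, 201, 137] = ef c9 89 is exactly B = 3 bytes: K' = ef c9 89.
K' ⊕ ipad = d9 ff bf; K' ⊕ opad = b3 95 d5.
Inner hash: sum = 217+255+191+113 = 776 → 03 08.
Outer hash (recomputed tag): sum = 179+149+213+3+8 = 552 → 02 28.
Recomputed tag = 0228; claimed = 0228 → match.

valid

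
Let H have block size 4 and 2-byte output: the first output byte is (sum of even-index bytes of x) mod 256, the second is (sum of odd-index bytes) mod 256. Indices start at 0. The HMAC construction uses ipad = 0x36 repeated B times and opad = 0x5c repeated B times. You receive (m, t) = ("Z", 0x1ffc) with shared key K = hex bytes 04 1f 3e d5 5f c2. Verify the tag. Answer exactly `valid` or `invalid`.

Key hex bytes 04 1f 3e d5 5f c2 is 6 bytes > B = 4, so hash it first: H(key) = a1 b6, then zero-pad to 4 bytes: K' = a1 b6 00 00.
K' ⊕ ipad = 97 80 36 36; K' ⊕ opad = fd ea 5c 5c.
Inner hash: even-index sum = 295 mod 256 = 39; odd-index sum = 182 mod 256 = 182 → 27 b6.
Outer hash (recomputed tag): even-index sum = 384 mod 256 = 128; odd-index sum = 508 mod 256 = 252 → 80 fc.
Recomputed tag = 80fc; claimed = 1ffc → mismatch.

invalid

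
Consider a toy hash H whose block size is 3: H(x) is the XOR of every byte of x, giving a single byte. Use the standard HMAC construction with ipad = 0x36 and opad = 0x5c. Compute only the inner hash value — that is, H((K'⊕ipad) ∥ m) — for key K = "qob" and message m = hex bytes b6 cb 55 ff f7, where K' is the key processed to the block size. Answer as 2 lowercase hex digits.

Key "qob" = 71 6f 62 is exactly B = 3 bytes: K' = 71 6f 62.
K' ⊕ ipad = 47 59 54.
Inner input = 47 59 54 ∥ b6 cb 55 ff f7.
Inner hash: XOR 47⊕59⊕54⊕b6⊕cb⊕55⊕ff⊕f7 = 6a.

6a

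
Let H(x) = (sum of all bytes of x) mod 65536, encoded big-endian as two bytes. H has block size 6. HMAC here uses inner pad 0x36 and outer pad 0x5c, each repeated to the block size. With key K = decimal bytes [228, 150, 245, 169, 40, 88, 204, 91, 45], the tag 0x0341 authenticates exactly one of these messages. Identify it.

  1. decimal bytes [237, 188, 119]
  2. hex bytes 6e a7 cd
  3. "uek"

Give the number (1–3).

Key decimal bytes [228, 150, 245, 169, 40, 88, 204, 91, 45] = e4 96 f5 a9 28 58 cc 5b 2d is 9 bytes > B = 6, so hash it first: H(key) = 04 ec, then zero-pad to 6 bytes: K' = 04 ec 00 00 00 00.
K' ⊕ ipad = 32 da 36 36 36 36; K' ⊕ opad = 58 b0 5c 5c 5c 5c.
m1: inner = H(32 da 36 36 36 36 ed bc 77) = 04 04; tag = H(58 b0 5c 5c 5c 5c 04 04) = 0280
m2: inner = H(32 da 36 36 36 36 6e a7 cd) = 03 c6; tag = H(58 b0 5c 5c 5c 5c 03 c6) = 0341 ← matches
m3: inner = H(32 da 36 36 36 36 75 65 6b) = 03 29; tag = H(58 b0 5c 5c 5c 5c 03 29) = 02a4

2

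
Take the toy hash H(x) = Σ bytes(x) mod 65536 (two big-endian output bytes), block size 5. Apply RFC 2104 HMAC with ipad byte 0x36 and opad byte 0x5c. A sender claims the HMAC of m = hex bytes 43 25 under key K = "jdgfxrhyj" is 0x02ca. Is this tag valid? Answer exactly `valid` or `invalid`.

Key "jdgfxrhyj" = 6a 64 67 66 78 72 68 79 6a is 9 bytes > B = 5, so hash it first: H(key) = 03 d0, then zero-pad to 5 bytes: K' = 03 d0 00 00 00.
K' ⊕ ipad = 35 e6 36 36 36; K' ⊕ opad = 5f 8c 5c 5c 5c.
Inner hash: sum = 53+230+54+54+54+67+37 = 549 → 02 25.
Outer hash (recomputed tag): sum = 95+140+92+92+92+2+37 = 550 → 02 26.
Recomputed tag = 0226; claimed = 02ca → mismatch.

invalid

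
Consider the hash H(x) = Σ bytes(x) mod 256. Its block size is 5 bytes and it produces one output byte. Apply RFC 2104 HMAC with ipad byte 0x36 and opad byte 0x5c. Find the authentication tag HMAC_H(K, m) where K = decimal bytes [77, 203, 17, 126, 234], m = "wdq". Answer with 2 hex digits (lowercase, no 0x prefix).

dc

Key decimal bytes [77, 203, 17, 126, 234] = 4d cb 11 7e ea is exactly B = 5 bytes: K' = 4d cb 11 7e ea.
K' ⊕ ipad = 7b fd 27 48 dc.  K' ⊕ opad = 11 97 4d 22 b6.
Inner input = (K'⊕ipad) ∥ m = 7b fd 27 48 dc ∥ 77 64 71.
Inner hash: sum = 123+253+39+72+220+119+100+113 = 1039; mod 256 = 15 → 0f.
Outer input = (K'⊕opad) ∥ inner = 11 97 4d 22 b6 ∥ 0f.
Outer hash (tag): sum = 17+151+77+34+182+15 = 476; mod 256 = 220 → dc.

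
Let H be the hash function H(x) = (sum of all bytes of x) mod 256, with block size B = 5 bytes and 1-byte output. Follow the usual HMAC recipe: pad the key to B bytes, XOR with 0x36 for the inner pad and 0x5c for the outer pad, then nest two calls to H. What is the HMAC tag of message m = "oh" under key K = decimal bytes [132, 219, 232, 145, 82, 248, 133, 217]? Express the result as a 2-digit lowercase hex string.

b1

Key decimal bytes [132, 219, 232, 145, 82, 248, 133, 217] = 84 db e8 91 52 f8 85 d9 is 8 bytes > B = 5, so hash it first: H(key) = 80, then zero-pad to 5 bytes: K' = 80 00 00 00 00.
K' ⊕ ipad = b6 36 36 36 36.  K' ⊕ opad = dc 5c 5c 5c 5c.
Inner input = (K'⊕ipad) ∥ m = b6 36 36 36 36 ∥ 6f 68.
Inner hash: sum = 182+54+54+54+54+111+104 = 613; mod 256 = 101 → 65.
Outer input = (K'⊕opad) ∥ inner = dc 5c 5c 5c 5c ∥ 65.
Outer hash (tag): sum = 220+92+92+92+92+101 = 689; mod 256 = 177 → b1.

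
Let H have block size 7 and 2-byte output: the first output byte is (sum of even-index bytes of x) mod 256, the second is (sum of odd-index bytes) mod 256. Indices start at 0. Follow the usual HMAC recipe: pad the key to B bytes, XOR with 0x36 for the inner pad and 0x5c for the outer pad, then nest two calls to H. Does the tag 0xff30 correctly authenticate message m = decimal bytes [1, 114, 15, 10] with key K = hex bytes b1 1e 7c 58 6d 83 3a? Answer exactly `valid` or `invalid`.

Key hex bytes b1 1e 7c 58 6d 83 3a is exactly B = 7 bytes: K' = b1 1e 7c 58 6d 83 3a.
K' ⊕ ipad = 87 28 4a 6e 5b b5 0c; K' ⊕ opad = ed 42 20 04 31 df 66.
Inner hash: even-index sum = 436 mod 256 = 180; odd-index sum = 347 mod 256 = 91 → b4 5b.
Outer hash (recomputed tag): even-index sum = 511 mod 256 = 255; odd-index sum = 473 mod 256 = 217 → ff d9.
Recomputed tag = ffd9; claimed = ff30 → mismatch.

invalid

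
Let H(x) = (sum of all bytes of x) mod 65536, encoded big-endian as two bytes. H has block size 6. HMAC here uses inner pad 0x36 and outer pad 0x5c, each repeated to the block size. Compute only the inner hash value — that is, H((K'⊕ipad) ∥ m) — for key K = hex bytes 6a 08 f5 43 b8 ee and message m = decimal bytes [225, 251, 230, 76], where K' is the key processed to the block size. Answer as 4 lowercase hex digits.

0646

Key hex bytes 6a 08 f5 43 b8 ee is exactly B = 6 bytes: K' = 6a 08 f5 43 b8 ee.
K' ⊕ ipad = 5c 3e c3 75 8e d8.
Inner input = 5c 3e c3 75 8e d8 ∥ e1 fb e6 4c.
Inner hash: sum = 92+62+195+117+142+216+225+251+230+76 = 1606 → 06 46.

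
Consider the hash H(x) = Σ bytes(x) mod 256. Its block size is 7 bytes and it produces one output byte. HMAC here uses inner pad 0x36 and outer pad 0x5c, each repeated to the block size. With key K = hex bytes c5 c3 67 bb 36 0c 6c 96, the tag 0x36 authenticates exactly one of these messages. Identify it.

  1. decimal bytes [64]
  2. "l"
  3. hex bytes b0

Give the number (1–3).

1

Key hex bytes c5 c3 67 bb 36 0c 6c 96 is 8 bytes > B = 7, so hash it first: H(key) = ee, then zero-pad to 7 bytes: K' = ee 00 00 00 00 00 00.
K' ⊕ ipad = d8 36 36 36 36 36 36; K' ⊕ opad = b2 5c 5c 5c 5c 5c 5c.
m1: inner = H(d8 36 36 36 36 36 36 40) = 5c; tag = H(b2 5c 5c 5c 5c 5c 5c 5c) = 36 ← matches
m2: inner = H(d8 36 36 36 36 36 36 6c) = 88; tag = H(b2 5c 5c 5c 5c 5c 5c 88) = 62
m3: inner = H(d8 36 36 36 36 36 36 b0) = cc; tag = H(b2 5c 5c 5c 5c 5c 5c cc) = a6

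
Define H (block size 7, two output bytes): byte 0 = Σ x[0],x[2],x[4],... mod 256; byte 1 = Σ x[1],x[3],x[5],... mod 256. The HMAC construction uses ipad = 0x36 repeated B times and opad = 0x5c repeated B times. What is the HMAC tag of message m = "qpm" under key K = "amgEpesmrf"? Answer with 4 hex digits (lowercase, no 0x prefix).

Key "amgEpesmrf" = 61 6d 67 45 70 65 73 6d 72 66 is 10 bytes > B = 7, so hash it first: H(key) = 1d ea, then zero-pad to 7 bytes: K' = 1d ea 00 00 00 00 00.
K' ⊕ ipad = 2b dc 36 36 36 36 36.  K' ⊕ opad = 41 b6 5c 5c 5c 5c 5c.
Inner input = (K'⊕ipad) ∥ m = 2b dc 36 36 36 36 36 ∥ 71 70 6d.
Inner hash: even-index sum = 317 mod 256 = 61; odd-index sum = 550 mod 256 = 38 → 3d 26.
Outer input = (K'⊕opad) ∥ inner = 41 b6 5c 5c 5c 5c 5c ∥ 3d 26.
Outer hash (tag): even-index sum = 379 mod 256 = 123; odd-index sum = 427 mod 256 = 171 → 7b ab.

7bab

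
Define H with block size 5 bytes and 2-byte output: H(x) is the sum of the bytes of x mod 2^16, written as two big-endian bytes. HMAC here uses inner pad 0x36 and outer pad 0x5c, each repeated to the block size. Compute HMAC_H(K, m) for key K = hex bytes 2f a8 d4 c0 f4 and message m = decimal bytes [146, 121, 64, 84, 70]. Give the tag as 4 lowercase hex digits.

036e

Key hex bytes 2f a8 d4 c0 f4 is exactly B = 5 bytes: K' = 2f a8 d4 c0 f4.
K' ⊕ ipad = 19 9e e2 f6 c2.  K' ⊕ opad = 73 f4 88 9c a8.
Inner input = (K'⊕ipad) ∥ m = 19 9e e2 f6 c2 ∥ 92 79 40 54 46.
Inner hash: sum = 25+158+226+246+194+146+121+64+84+70 = 1334 → 05 36.
Outer input = (K'⊕opad) ∥ inner = 73 f4 88 9c a8 ∥ 05 36.
Outer hash (tag): sum = 115+244+136+156+168+5+54 = 878 → 03 6e.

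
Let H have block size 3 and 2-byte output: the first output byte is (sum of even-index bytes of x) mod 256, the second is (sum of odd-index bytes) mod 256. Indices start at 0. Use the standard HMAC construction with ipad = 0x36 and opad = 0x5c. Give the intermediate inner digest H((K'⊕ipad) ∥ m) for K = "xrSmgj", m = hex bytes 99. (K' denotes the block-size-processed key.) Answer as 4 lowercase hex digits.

3a18

Key "xrSmgj" = 78 72 53 6d 67 6a is 6 bytes > B = 3, so hash it first: H(key) = 32 49, then zero-pad to 3 bytes: K' = 32 49 00.
K' ⊕ ipad = 04 7f 36.
Inner input = 04 7f 36 ∥ 99.
Inner hash: even-index sum = 58 mod 256 = 58; odd-index sum = 280 mod 256 = 24 → 3a 18.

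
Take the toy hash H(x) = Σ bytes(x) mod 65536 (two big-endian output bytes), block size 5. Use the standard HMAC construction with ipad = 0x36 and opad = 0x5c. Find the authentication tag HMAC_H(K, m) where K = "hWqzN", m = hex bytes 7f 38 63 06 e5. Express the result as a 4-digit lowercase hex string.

0176

Key "hWqzN" = 68 57 71 7a 4e is exactly B = 5 bytes: K' = 68 57 71 7a 4e.
K' ⊕ ipad = 5e 61 47 4c 78.  K' ⊕ opad = 34 0b 2d 26 12.
Inner input = (K'⊕ipad) ∥ m = 5e 61 47 4c 78 ∥ 7f 38 63 06 e5.
Inner hash: sum = 94+97+71+76+120+127+56+99+6+229 = 975 → 03 cf.
Outer input = (K'⊕opad) ∥ inner = 34 0b 2d 26 12 ∥ 03 cf.
Outer hash (tag): sum = 52+11+45+38+18+3+207 = 374 → 01 76.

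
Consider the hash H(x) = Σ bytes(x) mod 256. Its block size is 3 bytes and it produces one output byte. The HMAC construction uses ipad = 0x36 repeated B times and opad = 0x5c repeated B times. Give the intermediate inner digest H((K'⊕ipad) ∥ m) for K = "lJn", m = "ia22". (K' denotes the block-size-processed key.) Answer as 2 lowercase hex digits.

Key "lJn" = 6c 4a 6e is exactly B = 3 bytes: K' = 6c 4a 6e.
K' ⊕ ipad = 5a 7c 58.
Inner input = 5a 7c 58 ∥ 69 61 32 32.
Inner hash: sum = 90+124+88+105+97+50+50 = 604; mod 256 = 92 → 5c.

5c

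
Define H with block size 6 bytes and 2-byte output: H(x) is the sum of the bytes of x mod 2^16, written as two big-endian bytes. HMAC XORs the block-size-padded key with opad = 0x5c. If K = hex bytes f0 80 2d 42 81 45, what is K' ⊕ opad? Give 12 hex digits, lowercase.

acdc711edd19

Key hex bytes f0 80 2d 42 81 45 is exactly B = 6 bytes: K' = f0 80 2d 42 81 45.
XOR each byte with 0x5c: f0⊕5c=ac, 80⊕5c=dc, 2d⊕5c=71, 42⊕5c=1e, 81⊕5c=dd, 45⊕5c=19.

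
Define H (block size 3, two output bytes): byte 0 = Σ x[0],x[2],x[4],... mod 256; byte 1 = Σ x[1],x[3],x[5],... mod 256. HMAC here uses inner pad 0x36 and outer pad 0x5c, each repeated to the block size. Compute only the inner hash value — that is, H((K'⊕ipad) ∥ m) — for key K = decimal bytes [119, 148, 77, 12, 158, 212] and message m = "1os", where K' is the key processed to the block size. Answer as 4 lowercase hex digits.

Key decimal bytes [119, 148, 77, 12, 158, 212] = 77 94 4d 0c 9e d4 is 6 bytes > B = 3, so hash it first: H(key) = 62 74, then zero-pad to 3 bytes: K' = 62 74 00.
K' ⊕ ipad = 54 42 36.
Inner input = 54 42 36 ∥ 31 6f 73.
Inner hash: even-index sum = 249 mod 256 = 249; odd-index sum = 230 mod 256 = 230 → f9 e6.

f9e6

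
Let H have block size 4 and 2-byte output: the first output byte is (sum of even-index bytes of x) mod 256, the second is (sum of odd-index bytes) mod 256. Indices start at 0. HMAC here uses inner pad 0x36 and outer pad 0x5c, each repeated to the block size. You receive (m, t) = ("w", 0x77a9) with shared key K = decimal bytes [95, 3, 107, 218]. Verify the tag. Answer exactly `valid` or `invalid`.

Key decimal bytes [95, 3, 107, 218] = 5f 03 6b da is exactly B = 4 bytes: K' = 5f 03 6b da.
K' ⊕ ipad = 69 35 5d ec; K' ⊕ opad = 03 5f 37 86.
Inner hash: even-index sum = 317 mod 256 = 61; odd-index sum = 289 mod 256 = 33 → 3d 21.
Outer hash (recomputed tag): even-index sum = 119 mod 256 = 119; odd-index sum = 262 mod 256 = 6 → 77 06.
Recomputed tag = 7706; claimed = 77a9 → mismatch.

invalid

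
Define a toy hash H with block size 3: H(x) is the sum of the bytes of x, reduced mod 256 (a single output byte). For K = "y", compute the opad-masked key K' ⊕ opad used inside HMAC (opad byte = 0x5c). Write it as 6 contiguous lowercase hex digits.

Key "y" = 79 is 1 byte ≤ B = 3; zero-pad to 3 bytes: K' = 79 00 00.
XOR each byte with 0x5c: 79⊕5c=25, 00⊕5c=5c, 00⊕5c=5c.

255c5c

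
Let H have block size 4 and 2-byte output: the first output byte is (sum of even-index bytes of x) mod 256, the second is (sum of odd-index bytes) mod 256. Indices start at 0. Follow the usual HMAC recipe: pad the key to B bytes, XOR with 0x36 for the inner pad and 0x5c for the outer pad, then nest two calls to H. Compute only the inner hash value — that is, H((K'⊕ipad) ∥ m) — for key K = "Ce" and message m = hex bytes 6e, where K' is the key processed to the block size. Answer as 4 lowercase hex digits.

1989

Key "Ce" = 43 65 is 2 bytes ≤ B = 4; zero-pad to 4 bytes: K' = 43 65 00 00.
K' ⊕ ipad = 75 53 36 36.
Inner input = 75 53 36 36 ∥ 6e.
Inner hash: even-index sum = 281 mod 256 = 25; odd-index sum = 137 mod 256 = 137 → 19 89.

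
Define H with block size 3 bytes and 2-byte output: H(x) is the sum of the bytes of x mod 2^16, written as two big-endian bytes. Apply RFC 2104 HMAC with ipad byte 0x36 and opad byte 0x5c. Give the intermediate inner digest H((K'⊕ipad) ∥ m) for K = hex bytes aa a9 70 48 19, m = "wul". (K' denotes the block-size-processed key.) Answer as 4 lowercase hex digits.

Key hex bytes aa a9 70 48 19 is 5 bytes > B = 3, so hash it first: H(key) = 02 24, then zero-pad to 3 bytes: K' = 02 24 00.
K' ⊕ ipad = 34 12 36.
Inner input = 34 12 36 ∥ 77 75 6c.
Inner hash: sum = 52+18+54+119+117+108 = 468 → 01 d4.

01d4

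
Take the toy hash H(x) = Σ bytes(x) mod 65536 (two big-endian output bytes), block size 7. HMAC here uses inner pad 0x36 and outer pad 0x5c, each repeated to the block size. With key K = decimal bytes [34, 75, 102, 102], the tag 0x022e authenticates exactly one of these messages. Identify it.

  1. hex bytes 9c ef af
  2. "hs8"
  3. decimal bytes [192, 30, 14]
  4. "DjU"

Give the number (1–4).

Key decimal bytes [34, 75, 102, 102] = 22 4b 66 66 is 4 bytes ≤ B = 7; zero-pad to 7 bytes: K' = 22 4b 66 66 00 00 00.
K' ⊕ ipad = 14 7d 50 50 36 36 36; K' ⊕ opad = 7e 17 3a 3a 5c 5c 5c.
m1: inner = H(14 7d 50 50 36 36 36 9c ef af) = 04 0d; tag = H(7e 17 3a 3a 5c 5c 5c 04 0d) = 022e ← matches
m2: inner = H(14 7d 50 50 36 36 36 68 73 38) = 02 e6; tag = H(7e 17 3a 3a 5c 5c 5c 02 e6) = 0305
m3: inner = H(14 7d 50 50 36 36 36 c0 1e 0e) = 02 bf; tag = H(7e 17 3a 3a 5c 5c 5c 02 bf) = 02de
m4: inner = H(14 7d 50 50 36 36 36 44 6a 55) = 02 d6; tag = H(7e 17 3a 3a 5c 5c 5c 02 d6) = 02f5

1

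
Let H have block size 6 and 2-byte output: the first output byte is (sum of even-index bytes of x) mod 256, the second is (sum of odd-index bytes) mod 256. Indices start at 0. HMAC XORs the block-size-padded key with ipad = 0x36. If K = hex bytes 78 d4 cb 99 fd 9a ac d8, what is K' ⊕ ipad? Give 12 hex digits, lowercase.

Key hex bytes 78 d4 cb 99 fd 9a ac d8 is 8 bytes > B = 6, so hash it first: H(key) = ec df, then zero-pad to 6 bytes: K' = ec df 00 00 00 00.
XOR each byte with 0x36: ec⊕36=da, df⊕36=e9, 00⊕36=36, 00⊕36=36, 00⊕36=36, 00⊕36=36.

dae936363636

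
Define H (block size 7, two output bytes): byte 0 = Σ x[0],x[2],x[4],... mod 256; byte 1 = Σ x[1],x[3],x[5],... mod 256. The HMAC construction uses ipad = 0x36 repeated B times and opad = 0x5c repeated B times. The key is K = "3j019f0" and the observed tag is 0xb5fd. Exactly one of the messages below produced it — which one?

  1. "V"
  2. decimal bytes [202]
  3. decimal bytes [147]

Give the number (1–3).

1

Key "3j019f0" = 33 6a 30 31 39 66 30 is exactly B = 7 bytes: K' = 33 6a 30 31 39 66 30.
K' ⊕ ipad = 05 5c 06 07 0f 50 06; K' ⊕ opad = 6f 36 6c 6d 65 3a 6c.
m1: inner = H(05 5c 06 07 0f 50 06 56) = 20 09; tag = H(6f 36 6c 6d 65 3a 6c 20 09) = b5fd ← matches
m2: inner = H(05 5c 06 07 0f 50 06 ca) = 20 7d; tag = H(6f 36 6c 6d 65 3a 6c 20 7d) = 29fd
m3: inner = H(05 5c 06 07 0f 50 06 93) = 20 46; tag = H(6f 36 6c 6d 65 3a 6c 20 46) = f2fd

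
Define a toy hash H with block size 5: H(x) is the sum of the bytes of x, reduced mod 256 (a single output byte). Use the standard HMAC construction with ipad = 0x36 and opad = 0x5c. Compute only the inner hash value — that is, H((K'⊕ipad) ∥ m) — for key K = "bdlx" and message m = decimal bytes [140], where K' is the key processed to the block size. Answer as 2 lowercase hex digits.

10

Key "bdlx" = 62 64 6c 78 is 4 bytes ≤ B = 5; zero-pad to 5 bytes: K' = 62 64 6c 78 00.
K' ⊕ ipad = 54 52 5a 4e 36.
Inner input = 54 52 5a 4e 36 ∥ 8c.
Inner hash: sum = 84+82+90+78+54+140 = 528; mod 256 = 16 → 10.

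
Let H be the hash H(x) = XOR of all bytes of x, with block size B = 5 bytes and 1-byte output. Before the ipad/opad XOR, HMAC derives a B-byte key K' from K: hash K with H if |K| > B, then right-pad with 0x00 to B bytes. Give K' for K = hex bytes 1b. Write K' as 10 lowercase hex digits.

1b00000000

Key hex bytes 1b is 1 byte ≤ B = 5; zero-pad to 5 bytes: K' = 1b 00 00 00 00.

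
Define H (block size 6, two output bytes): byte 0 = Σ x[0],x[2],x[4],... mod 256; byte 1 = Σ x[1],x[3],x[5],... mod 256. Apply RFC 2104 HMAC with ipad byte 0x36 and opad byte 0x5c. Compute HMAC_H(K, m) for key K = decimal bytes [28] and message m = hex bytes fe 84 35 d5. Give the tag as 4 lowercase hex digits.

Key decimal bytes [28] = 1c is 1 byte ≤ B = 6; zero-pad to 6 bytes: K' = 1c 00 00 00 00 00.
K' ⊕ ipad = 2a 36 36 36 36 36.  K' ⊕ opad = 40 5c 5c 5c 5c 5c.
Inner input = (K'⊕ipad) ∥ m = 2a 36 36 36 36 36 ∥ fe 84 35 d5.
Inner hash: even-index sum = 457 mod 256 = 201; odd-index sum = 507 mod 256 = 251 → c9 fb.
Outer input = (K'⊕opad) ∥ inner = 40 5c 5c 5c 5c 5c ∥ c9 fb.
Outer hash (tag): even-index sum = 449 mod 256 = 193; odd-index sum = 527 mod 256 = 15 → c1 0f.

c10f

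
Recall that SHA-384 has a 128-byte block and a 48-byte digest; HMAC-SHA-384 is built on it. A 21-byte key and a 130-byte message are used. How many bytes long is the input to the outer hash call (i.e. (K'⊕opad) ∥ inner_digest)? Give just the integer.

Key is 21 ≤ 128 bytes, zero-padded: |K'| = 128.
Outer input = (K'⊕opad) ∥ H(inner) → 128 + 48 = 176 bytes.

176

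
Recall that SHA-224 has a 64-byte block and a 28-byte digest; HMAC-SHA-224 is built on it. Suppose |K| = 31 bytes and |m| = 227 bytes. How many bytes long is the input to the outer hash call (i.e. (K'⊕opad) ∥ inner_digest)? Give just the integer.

Key is 31 ≤ 64 bytes, zero-padded: |K'| = 64.
Outer input = (K'⊕opad) ∥ H(inner) → 64 + 28 = 92 bytes.

92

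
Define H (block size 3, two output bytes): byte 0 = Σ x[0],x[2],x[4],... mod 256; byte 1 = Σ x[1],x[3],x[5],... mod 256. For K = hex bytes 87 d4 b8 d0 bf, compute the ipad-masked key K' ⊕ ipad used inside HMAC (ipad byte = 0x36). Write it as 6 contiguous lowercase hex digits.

c89236

Key hex bytes 87 d4 b8 d0 bf is 5 bytes > B = 3, so hash it first: H(key) = fe a4, then zero-pad to 3 bytes: K' = fe a4 00.
XOR each byte with 0x36: fe⊕36=c8, a4⊕36=92, 00⊕36=36.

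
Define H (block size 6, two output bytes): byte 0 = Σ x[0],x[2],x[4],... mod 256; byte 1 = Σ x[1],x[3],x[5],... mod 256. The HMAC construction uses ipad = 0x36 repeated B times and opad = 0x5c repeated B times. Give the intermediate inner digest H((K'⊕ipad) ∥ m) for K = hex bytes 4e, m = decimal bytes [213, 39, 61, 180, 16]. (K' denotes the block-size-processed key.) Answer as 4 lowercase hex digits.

067d

Key hex bytes 4e is 1 byte ≤ B = 6; zero-pad to 6 bytes: K' = 4e 00 00 00 00 00.
K' ⊕ ipad = 78 36 36 36 36 36.
Inner input = 78 36 36 36 36 36 ∥ d5 27 3d b4 10.
Inner hash: even-index sum = 518 mod 256 = 6; odd-index sum = 381 mod 256 = 125 → 06 7d.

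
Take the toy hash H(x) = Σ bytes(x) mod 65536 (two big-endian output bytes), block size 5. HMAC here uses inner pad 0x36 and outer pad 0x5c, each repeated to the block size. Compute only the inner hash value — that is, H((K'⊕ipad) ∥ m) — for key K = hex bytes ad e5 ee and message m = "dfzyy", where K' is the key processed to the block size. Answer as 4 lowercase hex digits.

04e8

Key hex bytes ad e5 ee is 3 bytes ≤ B = 5; zero-pad to 5 bytes: K' = ad e5 ee 00 00.
K' ⊕ ipad = 9b d3 d8 36 36.
Inner input = 9b d3 d8 36 36 ∥ 64 66 7a 79 79.
Inner hash: sum = 155+211+216+54+54+100+102+122+121+121 = 1256 → 04 e8.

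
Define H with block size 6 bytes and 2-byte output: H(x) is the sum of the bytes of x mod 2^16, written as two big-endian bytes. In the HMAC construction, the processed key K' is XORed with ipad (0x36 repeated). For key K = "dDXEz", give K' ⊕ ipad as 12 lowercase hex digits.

Key "dDXEz" = 64 44 58 45 7a is 5 bytes ≤ B = 6; zero-pad to 6 bytes: K' = 64 44 58 45 7a 00.
XOR each byte with 0x36: 64⊕36=52, 44⊕36=72, 58⊕36=6e, 45⊕36=73, 7a⊕36=4c, 00⊕36=36.

52726e734c36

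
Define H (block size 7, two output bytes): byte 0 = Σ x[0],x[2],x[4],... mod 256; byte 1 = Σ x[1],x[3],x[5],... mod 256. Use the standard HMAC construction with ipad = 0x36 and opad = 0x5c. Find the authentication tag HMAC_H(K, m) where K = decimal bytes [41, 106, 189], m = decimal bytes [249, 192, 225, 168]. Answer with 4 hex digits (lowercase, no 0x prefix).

Key decimal bytes [41, 106, 189] = 29 6a bd is 3 bytes ≤ B = 7; zero-pad to 7 bytes: K' = 29 6a bd 00 00 00 00.
K' ⊕ ipad = 1f 5c 8b 36 36 36 36.  K' ⊕ opad = 75 36 e1 5c 5c 5c 5c.
Inner input = (K'⊕ipad) ∥ m = 1f 5c 8b 36 36 36 36 ∥ f9 c0 e1 a8.
Inner hash: even-index sum = 638 mod 256 = 126; odd-index sum = 674 mod 256 = 162 → 7e a2.
Outer input = (K'⊕opad) ∥ inner = 75 36 e1 5c 5c 5c 5c ∥ 7e a2.
Outer hash (tag): even-index sum = 688 mod 256 = 176; odd-index sum = 364 mod 256 = 108 → b0 6c.

b06c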